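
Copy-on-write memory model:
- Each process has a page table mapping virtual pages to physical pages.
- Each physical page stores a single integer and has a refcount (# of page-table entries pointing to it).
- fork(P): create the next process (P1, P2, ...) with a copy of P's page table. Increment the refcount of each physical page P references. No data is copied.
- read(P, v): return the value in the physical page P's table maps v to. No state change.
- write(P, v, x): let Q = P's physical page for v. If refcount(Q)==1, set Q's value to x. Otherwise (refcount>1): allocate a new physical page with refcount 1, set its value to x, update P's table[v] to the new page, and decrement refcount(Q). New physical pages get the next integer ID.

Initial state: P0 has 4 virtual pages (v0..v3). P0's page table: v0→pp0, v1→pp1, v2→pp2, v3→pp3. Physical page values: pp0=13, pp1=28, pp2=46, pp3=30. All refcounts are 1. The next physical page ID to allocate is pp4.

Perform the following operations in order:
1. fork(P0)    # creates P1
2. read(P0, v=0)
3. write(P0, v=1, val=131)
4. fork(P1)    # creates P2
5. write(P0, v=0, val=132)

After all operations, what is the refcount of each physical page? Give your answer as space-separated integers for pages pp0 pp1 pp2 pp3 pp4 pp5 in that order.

Op 1: fork(P0) -> P1. 4 ppages; refcounts: pp0:2 pp1:2 pp2:2 pp3:2
Op 2: read(P0, v0) -> 13. No state change.
Op 3: write(P0, v1, 131). refcount(pp1)=2>1 -> COPY to pp4. 5 ppages; refcounts: pp0:2 pp1:1 pp2:2 pp3:2 pp4:1
Op 4: fork(P1) -> P2. 5 ppages; refcounts: pp0:3 pp1:2 pp2:3 pp3:3 pp4:1
Op 5: write(P0, v0, 132). refcount(pp0)=3>1 -> COPY to pp5. 6 ppages; refcounts: pp0:2 pp1:2 pp2:3 pp3:3 pp4:1 pp5:1

Answer: 2 2 3 3 1 1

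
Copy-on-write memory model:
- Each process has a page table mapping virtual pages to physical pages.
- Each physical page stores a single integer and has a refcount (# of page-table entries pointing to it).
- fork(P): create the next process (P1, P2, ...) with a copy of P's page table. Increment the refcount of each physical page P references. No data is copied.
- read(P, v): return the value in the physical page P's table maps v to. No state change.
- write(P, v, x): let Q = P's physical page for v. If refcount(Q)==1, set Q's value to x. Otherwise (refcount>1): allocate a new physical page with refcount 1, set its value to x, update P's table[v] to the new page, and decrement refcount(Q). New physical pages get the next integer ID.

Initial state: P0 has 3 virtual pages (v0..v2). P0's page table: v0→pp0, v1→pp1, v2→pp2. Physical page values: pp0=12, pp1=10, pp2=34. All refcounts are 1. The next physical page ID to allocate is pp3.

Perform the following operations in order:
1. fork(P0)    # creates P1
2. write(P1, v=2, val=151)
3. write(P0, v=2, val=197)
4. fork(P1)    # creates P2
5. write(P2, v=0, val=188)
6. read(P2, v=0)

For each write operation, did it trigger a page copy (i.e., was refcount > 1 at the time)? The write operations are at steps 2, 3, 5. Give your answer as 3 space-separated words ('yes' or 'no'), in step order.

Op 1: fork(P0) -> P1. 3 ppages; refcounts: pp0:2 pp1:2 pp2:2
Op 2: write(P1, v2, 151). refcount(pp2)=2>1 -> COPY to pp3. 4 ppages; refcounts: pp0:2 pp1:2 pp2:1 pp3:1
Op 3: write(P0, v2, 197). refcount(pp2)=1 -> write in place. 4 ppages; refcounts: pp0:2 pp1:2 pp2:1 pp3:1
Op 4: fork(P1) -> P2. 4 ppages; refcounts: pp0:3 pp1:3 pp2:1 pp3:2
Op 5: write(P2, v0, 188). refcount(pp0)=3>1 -> COPY to pp4. 5 ppages; refcounts: pp0:2 pp1:3 pp2:1 pp3:2 pp4:1
Op 6: read(P2, v0) -> 188. No state change.

yes no yes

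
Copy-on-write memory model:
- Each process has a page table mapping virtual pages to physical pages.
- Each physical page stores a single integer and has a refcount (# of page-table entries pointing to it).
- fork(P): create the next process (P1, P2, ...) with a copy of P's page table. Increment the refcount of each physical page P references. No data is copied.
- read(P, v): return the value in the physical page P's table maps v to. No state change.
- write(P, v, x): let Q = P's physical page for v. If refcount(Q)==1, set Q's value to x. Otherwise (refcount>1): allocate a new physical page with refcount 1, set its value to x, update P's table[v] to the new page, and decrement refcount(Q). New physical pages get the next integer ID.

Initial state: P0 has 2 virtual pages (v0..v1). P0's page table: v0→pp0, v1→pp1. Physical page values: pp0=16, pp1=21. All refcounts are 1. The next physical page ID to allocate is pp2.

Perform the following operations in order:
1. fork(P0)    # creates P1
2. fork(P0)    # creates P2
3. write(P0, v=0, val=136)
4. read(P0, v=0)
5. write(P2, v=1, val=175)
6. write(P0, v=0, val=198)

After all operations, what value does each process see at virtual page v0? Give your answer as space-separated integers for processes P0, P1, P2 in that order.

Answer: 198 16 16

Derivation:
Op 1: fork(P0) -> P1. 2 ppages; refcounts: pp0:2 pp1:2
Op 2: fork(P0) -> P2. 2 ppages; refcounts: pp0:3 pp1:3
Op 3: write(P0, v0, 136). refcount(pp0)=3>1 -> COPY to pp2. 3 ppages; refcounts: pp0:2 pp1:3 pp2:1
Op 4: read(P0, v0) -> 136. No state change.
Op 5: write(P2, v1, 175). refcount(pp1)=3>1 -> COPY to pp3. 4 ppages; refcounts: pp0:2 pp1:2 pp2:1 pp3:1
Op 6: write(P0, v0, 198). refcount(pp2)=1 -> write in place. 4 ppages; refcounts: pp0:2 pp1:2 pp2:1 pp3:1
P0: v0 -> pp2 = 198
P1: v0 -> pp0 = 16
P2: v0 -> pp0 = 16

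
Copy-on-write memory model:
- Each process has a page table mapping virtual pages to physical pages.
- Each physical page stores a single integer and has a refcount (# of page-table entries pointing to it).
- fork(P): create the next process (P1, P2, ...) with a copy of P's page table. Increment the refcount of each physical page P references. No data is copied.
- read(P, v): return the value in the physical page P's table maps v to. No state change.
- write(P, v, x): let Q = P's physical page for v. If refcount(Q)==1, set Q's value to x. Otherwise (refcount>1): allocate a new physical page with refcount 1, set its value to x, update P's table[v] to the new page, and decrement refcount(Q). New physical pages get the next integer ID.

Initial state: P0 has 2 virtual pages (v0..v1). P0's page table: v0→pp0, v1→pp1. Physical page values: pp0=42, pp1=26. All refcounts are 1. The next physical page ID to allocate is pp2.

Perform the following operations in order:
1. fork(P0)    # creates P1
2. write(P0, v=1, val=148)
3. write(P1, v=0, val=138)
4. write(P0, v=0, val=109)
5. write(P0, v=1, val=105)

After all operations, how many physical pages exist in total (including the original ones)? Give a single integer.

Op 1: fork(P0) -> P1. 2 ppages; refcounts: pp0:2 pp1:2
Op 2: write(P0, v1, 148). refcount(pp1)=2>1 -> COPY to pp2. 3 ppages; refcounts: pp0:2 pp1:1 pp2:1
Op 3: write(P1, v0, 138). refcount(pp0)=2>1 -> COPY to pp3. 4 ppages; refcounts: pp0:1 pp1:1 pp2:1 pp3:1
Op 4: write(P0, v0, 109). refcount(pp0)=1 -> write in place. 4 ppages; refcounts: pp0:1 pp1:1 pp2:1 pp3:1
Op 5: write(P0, v1, 105). refcount(pp2)=1 -> write in place. 4 ppages; refcounts: pp0:1 pp1:1 pp2:1 pp3:1

Answer: 4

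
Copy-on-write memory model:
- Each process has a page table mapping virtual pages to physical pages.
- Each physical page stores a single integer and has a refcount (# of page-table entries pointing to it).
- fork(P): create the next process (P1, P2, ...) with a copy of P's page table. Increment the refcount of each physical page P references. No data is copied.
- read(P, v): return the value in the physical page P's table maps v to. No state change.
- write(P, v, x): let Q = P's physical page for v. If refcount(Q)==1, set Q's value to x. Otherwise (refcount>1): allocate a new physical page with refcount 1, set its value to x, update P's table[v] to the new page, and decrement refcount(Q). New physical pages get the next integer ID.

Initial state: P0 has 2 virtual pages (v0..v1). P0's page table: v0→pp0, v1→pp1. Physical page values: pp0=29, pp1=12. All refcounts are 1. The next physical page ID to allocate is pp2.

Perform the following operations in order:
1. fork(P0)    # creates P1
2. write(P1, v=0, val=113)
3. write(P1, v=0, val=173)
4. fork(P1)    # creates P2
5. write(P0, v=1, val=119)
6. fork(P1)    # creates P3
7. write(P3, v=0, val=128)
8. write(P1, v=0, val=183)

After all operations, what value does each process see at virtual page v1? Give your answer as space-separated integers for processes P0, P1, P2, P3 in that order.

Op 1: fork(P0) -> P1. 2 ppages; refcounts: pp0:2 pp1:2
Op 2: write(P1, v0, 113). refcount(pp0)=2>1 -> COPY to pp2. 3 ppages; refcounts: pp0:1 pp1:2 pp2:1
Op 3: write(P1, v0, 173). refcount(pp2)=1 -> write in place. 3 ppages; refcounts: pp0:1 pp1:2 pp2:1
Op 4: fork(P1) -> P2. 3 ppages; refcounts: pp0:1 pp1:3 pp2:2
Op 5: write(P0, v1, 119). refcount(pp1)=3>1 -> COPY to pp3. 4 ppages; refcounts: pp0:1 pp1:2 pp2:2 pp3:1
Op 6: fork(P1) -> P3. 4 ppages; refcounts: pp0:1 pp1:3 pp2:3 pp3:1
Op 7: write(P3, v0, 128). refcount(pp2)=3>1 -> COPY to pp4. 5 ppages; refcounts: pp0:1 pp1:3 pp2:2 pp3:1 pp4:1
Op 8: write(P1, v0, 183). refcount(pp2)=2>1 -> COPY to pp5. 6 ppages; refcounts: pp0:1 pp1:3 pp2:1 pp3:1 pp4:1 pp5:1
P0: v1 -> pp3 = 119
P1: v1 -> pp1 = 12
P2: v1 -> pp1 = 12
P3: v1 -> pp1 = 12

Answer: 119 12 12 12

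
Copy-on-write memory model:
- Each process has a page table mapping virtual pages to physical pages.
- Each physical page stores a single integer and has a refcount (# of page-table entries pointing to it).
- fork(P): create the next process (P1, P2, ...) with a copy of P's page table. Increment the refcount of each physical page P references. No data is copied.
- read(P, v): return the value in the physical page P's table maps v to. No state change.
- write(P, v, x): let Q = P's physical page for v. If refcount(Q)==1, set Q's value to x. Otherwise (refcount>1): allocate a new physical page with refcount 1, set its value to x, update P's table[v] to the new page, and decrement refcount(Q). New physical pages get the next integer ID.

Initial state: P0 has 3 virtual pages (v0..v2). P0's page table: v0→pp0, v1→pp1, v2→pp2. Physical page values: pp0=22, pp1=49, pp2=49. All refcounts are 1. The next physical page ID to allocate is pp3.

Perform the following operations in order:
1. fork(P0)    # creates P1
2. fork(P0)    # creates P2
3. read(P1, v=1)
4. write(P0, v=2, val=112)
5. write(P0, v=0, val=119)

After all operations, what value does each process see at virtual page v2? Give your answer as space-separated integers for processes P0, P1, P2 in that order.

Answer: 112 49 49

Derivation:
Op 1: fork(P0) -> P1. 3 ppages; refcounts: pp0:2 pp1:2 pp2:2
Op 2: fork(P0) -> P2. 3 ppages; refcounts: pp0:3 pp1:3 pp2:3
Op 3: read(P1, v1) -> 49. No state change.
Op 4: write(P0, v2, 112). refcount(pp2)=3>1 -> COPY to pp3. 4 ppages; refcounts: pp0:3 pp1:3 pp2:2 pp3:1
Op 5: write(P0, v0, 119). refcount(pp0)=3>1 -> COPY to pp4. 5 ppages; refcounts: pp0:2 pp1:3 pp2:2 pp3:1 pp4:1
P0: v2 -> pp3 = 112
P1: v2 -> pp2 = 49
P2: v2 -> pp2 = 49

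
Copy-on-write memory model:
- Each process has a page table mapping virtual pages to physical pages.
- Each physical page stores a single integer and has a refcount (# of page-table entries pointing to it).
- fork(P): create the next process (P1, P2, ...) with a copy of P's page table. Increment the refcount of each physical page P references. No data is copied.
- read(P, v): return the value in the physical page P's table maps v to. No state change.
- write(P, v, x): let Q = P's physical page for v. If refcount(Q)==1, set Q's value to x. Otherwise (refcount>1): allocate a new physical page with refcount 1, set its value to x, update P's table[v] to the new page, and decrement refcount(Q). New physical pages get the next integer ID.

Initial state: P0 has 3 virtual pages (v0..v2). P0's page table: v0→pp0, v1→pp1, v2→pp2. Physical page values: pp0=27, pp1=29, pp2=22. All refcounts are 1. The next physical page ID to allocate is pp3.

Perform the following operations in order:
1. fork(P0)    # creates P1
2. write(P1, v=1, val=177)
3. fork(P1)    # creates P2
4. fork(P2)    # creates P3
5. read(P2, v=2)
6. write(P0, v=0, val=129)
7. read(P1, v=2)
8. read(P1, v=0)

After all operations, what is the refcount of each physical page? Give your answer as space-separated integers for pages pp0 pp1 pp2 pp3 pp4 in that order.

Answer: 3 1 4 3 1

Derivation:
Op 1: fork(P0) -> P1. 3 ppages; refcounts: pp0:2 pp1:2 pp2:2
Op 2: write(P1, v1, 177). refcount(pp1)=2>1 -> COPY to pp3. 4 ppages; refcounts: pp0:2 pp1:1 pp2:2 pp3:1
Op 3: fork(P1) -> P2. 4 ppages; refcounts: pp0:3 pp1:1 pp2:3 pp3:2
Op 4: fork(P2) -> P3. 4 ppages; refcounts: pp0:4 pp1:1 pp2:4 pp3:3
Op 5: read(P2, v2) -> 22. No state change.
Op 6: write(P0, v0, 129). refcount(pp0)=4>1 -> COPY to pp4. 5 ppages; refcounts: pp0:3 pp1:1 pp2:4 pp3:3 pp4:1
Op 7: read(P1, v2) -> 22. No state change.
Op 8: read(P1, v0) -> 27. No state change.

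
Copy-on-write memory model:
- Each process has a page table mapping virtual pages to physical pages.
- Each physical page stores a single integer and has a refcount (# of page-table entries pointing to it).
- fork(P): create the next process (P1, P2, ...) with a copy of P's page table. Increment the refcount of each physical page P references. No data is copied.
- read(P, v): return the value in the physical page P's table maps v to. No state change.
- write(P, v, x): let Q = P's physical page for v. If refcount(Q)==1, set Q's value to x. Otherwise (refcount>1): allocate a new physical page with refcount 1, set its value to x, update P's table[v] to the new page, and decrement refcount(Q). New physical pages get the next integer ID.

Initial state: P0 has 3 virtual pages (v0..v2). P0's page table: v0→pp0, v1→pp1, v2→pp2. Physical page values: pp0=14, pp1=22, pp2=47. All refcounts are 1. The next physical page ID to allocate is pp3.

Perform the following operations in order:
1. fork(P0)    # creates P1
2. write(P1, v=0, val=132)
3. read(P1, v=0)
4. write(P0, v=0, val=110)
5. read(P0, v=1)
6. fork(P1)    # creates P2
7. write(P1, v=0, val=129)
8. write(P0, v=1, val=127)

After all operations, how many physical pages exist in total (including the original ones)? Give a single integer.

Answer: 6

Derivation:
Op 1: fork(P0) -> P1. 3 ppages; refcounts: pp0:2 pp1:2 pp2:2
Op 2: write(P1, v0, 132). refcount(pp0)=2>1 -> COPY to pp3. 4 ppages; refcounts: pp0:1 pp1:2 pp2:2 pp3:1
Op 3: read(P1, v0) -> 132. No state change.
Op 4: write(P0, v0, 110). refcount(pp0)=1 -> write in place. 4 ppages; refcounts: pp0:1 pp1:2 pp2:2 pp3:1
Op 5: read(P0, v1) -> 22. No state change.
Op 6: fork(P1) -> P2. 4 ppages; refcounts: pp0:1 pp1:3 pp2:3 pp3:2
Op 7: write(P1, v0, 129). refcount(pp3)=2>1 -> COPY to pp4. 5 ppages; refcounts: pp0:1 pp1:3 pp2:3 pp3:1 pp4:1
Op 8: write(P0, v1, 127). refcount(pp1)=3>1 -> COPY to pp5. 6 ppages; refcounts: pp0:1 pp1:2 pp2:3 pp3:1 pp4:1 pp5:1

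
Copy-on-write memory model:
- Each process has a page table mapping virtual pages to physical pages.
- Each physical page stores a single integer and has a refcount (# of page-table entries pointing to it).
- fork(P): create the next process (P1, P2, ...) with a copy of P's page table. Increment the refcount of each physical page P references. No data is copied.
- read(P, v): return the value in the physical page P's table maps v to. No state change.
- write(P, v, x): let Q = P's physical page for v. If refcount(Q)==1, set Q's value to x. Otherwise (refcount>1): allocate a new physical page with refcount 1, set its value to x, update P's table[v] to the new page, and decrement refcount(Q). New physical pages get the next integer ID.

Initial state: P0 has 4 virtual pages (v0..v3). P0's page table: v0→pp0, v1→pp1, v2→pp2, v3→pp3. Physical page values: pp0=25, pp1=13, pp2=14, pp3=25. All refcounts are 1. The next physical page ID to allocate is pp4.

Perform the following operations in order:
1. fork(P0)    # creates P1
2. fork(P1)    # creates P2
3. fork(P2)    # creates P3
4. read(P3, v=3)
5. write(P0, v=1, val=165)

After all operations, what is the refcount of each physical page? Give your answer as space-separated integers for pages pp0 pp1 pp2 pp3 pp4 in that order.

Answer: 4 3 4 4 1

Derivation:
Op 1: fork(P0) -> P1. 4 ppages; refcounts: pp0:2 pp1:2 pp2:2 pp3:2
Op 2: fork(P1) -> P2. 4 ppages; refcounts: pp0:3 pp1:3 pp2:3 pp3:3
Op 3: fork(P2) -> P3. 4 ppages; refcounts: pp0:4 pp1:4 pp2:4 pp3:4
Op 4: read(P3, v3) -> 25. No state change.
Op 5: write(P0, v1, 165). refcount(pp1)=4>1 -> COPY to pp4. 5 ppages; refcounts: pp0:4 pp1:3 pp2:4 pp3:4 pp4:1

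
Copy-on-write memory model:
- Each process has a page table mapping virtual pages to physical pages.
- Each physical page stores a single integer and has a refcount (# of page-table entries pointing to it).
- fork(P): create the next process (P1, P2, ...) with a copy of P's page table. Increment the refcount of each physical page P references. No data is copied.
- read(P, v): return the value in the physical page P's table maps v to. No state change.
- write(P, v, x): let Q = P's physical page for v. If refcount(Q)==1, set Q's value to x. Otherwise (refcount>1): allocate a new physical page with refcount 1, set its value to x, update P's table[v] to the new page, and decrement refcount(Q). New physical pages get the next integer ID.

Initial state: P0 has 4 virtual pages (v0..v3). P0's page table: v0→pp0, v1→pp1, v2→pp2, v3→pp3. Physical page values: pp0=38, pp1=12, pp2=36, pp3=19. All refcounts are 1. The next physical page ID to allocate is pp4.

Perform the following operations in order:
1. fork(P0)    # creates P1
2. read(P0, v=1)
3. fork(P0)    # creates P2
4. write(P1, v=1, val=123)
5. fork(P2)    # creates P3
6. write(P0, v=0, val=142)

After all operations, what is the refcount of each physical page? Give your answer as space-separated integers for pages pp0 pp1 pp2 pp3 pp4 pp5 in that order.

Answer: 3 3 4 4 1 1

Derivation:
Op 1: fork(P0) -> P1. 4 ppages; refcounts: pp0:2 pp1:2 pp2:2 pp3:2
Op 2: read(P0, v1) -> 12. No state change.
Op 3: fork(P0) -> P2. 4 ppages; refcounts: pp0:3 pp1:3 pp2:3 pp3:3
Op 4: write(P1, v1, 123). refcount(pp1)=3>1 -> COPY to pp4. 5 ppages; refcounts: pp0:3 pp1:2 pp2:3 pp3:3 pp4:1
Op 5: fork(P2) -> P3. 5 ppages; refcounts: pp0:4 pp1:3 pp2:4 pp3:4 pp4:1
Op 6: write(P0, v0, 142). refcount(pp0)=4>1 -> COPY to pp5. 6 ppages; refcounts: pp0:3 pp1:3 pp2:4 pp3:4 pp4:1 pp5:1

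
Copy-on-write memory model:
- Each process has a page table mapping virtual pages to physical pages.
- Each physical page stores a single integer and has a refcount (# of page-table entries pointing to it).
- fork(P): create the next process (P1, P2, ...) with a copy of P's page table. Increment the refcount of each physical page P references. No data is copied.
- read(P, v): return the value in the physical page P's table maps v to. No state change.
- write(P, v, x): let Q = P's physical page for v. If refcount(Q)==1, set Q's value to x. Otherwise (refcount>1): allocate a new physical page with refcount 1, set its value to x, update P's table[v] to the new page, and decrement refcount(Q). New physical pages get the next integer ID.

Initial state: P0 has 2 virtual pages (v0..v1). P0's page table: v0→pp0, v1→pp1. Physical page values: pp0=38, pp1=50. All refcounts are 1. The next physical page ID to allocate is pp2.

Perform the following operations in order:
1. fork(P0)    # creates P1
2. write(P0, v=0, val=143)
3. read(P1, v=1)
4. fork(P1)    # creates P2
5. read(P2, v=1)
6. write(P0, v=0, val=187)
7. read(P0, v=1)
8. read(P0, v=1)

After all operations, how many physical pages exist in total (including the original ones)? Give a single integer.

Op 1: fork(P0) -> P1. 2 ppages; refcounts: pp0:2 pp1:2
Op 2: write(P0, v0, 143). refcount(pp0)=2>1 -> COPY to pp2. 3 ppages; refcounts: pp0:1 pp1:2 pp2:1
Op 3: read(P1, v1) -> 50. No state change.
Op 4: fork(P1) -> P2. 3 ppages; refcounts: pp0:2 pp1:3 pp2:1
Op 5: read(P2, v1) -> 50. No state change.
Op 6: write(P0, v0, 187). refcount(pp2)=1 -> write in place. 3 ppages; refcounts: pp0:2 pp1:3 pp2:1
Op 7: read(P0, v1) -> 50. No state change.
Op 8: read(P0, v1) -> 50. No state change.

Answer: 3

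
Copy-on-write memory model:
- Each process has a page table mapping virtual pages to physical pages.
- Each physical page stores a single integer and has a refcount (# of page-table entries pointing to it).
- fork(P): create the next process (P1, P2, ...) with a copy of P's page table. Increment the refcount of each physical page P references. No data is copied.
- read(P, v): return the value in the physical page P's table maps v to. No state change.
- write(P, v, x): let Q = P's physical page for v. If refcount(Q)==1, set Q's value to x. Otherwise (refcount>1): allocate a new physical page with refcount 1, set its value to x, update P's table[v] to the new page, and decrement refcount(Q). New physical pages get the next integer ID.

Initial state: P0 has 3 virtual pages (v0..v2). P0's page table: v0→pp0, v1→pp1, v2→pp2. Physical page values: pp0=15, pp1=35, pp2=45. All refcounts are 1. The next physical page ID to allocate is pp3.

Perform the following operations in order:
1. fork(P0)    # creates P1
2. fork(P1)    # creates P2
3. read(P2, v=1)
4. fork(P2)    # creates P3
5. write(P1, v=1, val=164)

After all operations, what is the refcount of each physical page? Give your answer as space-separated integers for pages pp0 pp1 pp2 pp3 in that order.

Answer: 4 3 4 1

Derivation:
Op 1: fork(P0) -> P1. 3 ppages; refcounts: pp0:2 pp1:2 pp2:2
Op 2: fork(P1) -> P2. 3 ppages; refcounts: pp0:3 pp1:3 pp2:3
Op 3: read(P2, v1) -> 35. No state change.
Op 4: fork(P2) -> P3. 3 ppages; refcounts: pp0:4 pp1:4 pp2:4
Op 5: write(P1, v1, 164). refcount(pp1)=4>1 -> COPY to pp3. 4 ppages; refcounts: pp0:4 pp1:3 pp2:4 pp3:1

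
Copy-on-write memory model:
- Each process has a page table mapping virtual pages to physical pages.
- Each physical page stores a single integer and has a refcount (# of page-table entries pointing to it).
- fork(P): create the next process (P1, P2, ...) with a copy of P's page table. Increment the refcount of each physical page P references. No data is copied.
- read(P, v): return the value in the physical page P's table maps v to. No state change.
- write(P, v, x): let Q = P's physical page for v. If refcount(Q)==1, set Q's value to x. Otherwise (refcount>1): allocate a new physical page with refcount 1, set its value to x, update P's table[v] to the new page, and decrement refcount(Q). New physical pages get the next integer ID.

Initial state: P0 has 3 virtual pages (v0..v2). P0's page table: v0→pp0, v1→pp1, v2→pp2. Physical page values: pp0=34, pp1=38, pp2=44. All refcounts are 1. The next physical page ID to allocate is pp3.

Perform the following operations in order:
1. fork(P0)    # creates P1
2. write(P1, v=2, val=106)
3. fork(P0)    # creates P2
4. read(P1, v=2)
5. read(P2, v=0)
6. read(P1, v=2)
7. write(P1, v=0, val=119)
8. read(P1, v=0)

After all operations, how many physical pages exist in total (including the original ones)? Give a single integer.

Op 1: fork(P0) -> P1. 3 ppages; refcounts: pp0:2 pp1:2 pp2:2
Op 2: write(P1, v2, 106). refcount(pp2)=2>1 -> COPY to pp3. 4 ppages; refcounts: pp0:2 pp1:2 pp2:1 pp3:1
Op 3: fork(P0) -> P2. 4 ppages; refcounts: pp0:3 pp1:3 pp2:2 pp3:1
Op 4: read(P1, v2) -> 106. No state change.
Op 5: read(P2, v0) -> 34. No state change.
Op 6: read(P1, v2) -> 106. No state change.
Op 7: write(P1, v0, 119). refcount(pp0)=3>1 -> COPY to pp4. 5 ppages; refcounts: pp0:2 pp1:3 pp2:2 pp3:1 pp4:1
Op 8: read(P1, v0) -> 119. No state change.

Answer: 5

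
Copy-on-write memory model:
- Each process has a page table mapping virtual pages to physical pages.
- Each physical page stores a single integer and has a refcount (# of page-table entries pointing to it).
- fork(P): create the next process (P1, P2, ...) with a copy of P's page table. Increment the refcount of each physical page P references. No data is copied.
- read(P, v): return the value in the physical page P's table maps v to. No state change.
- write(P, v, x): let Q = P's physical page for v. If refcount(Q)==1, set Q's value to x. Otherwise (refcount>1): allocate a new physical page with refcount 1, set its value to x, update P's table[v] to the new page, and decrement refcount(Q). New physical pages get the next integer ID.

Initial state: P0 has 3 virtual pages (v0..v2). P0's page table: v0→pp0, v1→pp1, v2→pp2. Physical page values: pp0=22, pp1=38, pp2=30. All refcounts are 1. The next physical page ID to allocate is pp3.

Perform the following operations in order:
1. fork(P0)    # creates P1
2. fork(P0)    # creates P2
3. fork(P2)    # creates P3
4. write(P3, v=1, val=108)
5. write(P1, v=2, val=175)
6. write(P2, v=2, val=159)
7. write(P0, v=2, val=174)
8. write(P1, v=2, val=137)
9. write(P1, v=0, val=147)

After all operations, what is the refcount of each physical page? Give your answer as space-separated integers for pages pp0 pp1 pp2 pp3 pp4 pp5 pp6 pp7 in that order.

Answer: 3 3 1 1 1 1 1 1

Derivation:
Op 1: fork(P0) -> P1. 3 ppages; refcounts: pp0:2 pp1:2 pp2:2
Op 2: fork(P0) -> P2. 3 ppages; refcounts: pp0:3 pp1:3 pp2:3
Op 3: fork(P2) -> P3. 3 ppages; refcounts: pp0:4 pp1:4 pp2:4
Op 4: write(P3, v1, 108). refcount(pp1)=4>1 -> COPY to pp3. 4 ppages; refcounts: pp0:4 pp1:3 pp2:4 pp3:1
Op 5: write(P1, v2, 175). refcount(pp2)=4>1 -> COPY to pp4. 5 ppages; refcounts: pp0:4 pp1:3 pp2:3 pp3:1 pp4:1
Op 6: write(P2, v2, 159). refcount(pp2)=3>1 -> COPY to pp5. 6 ppages; refcounts: pp0:4 pp1:3 pp2:2 pp3:1 pp4:1 pp5:1
Op 7: write(P0, v2, 174). refcount(pp2)=2>1 -> COPY to pp6. 7 ppages; refcounts: pp0:4 pp1:3 pp2:1 pp3:1 pp4:1 pp5:1 pp6:1
Op 8: write(P1, v2, 137). refcount(pp4)=1 -> write in place. 7 ppages; refcounts: pp0:4 pp1:3 pp2:1 pp3:1 pp4:1 pp5:1 pp6:1
Op 9: write(P1, v0, 147). refcount(pp0)=4>1 -> COPY to pp7. 8 ppages; refcounts: pp0:3 pp1:3 pp2:1 pp3:1 pp4:1 pp5:1 pp6:1 pp7:1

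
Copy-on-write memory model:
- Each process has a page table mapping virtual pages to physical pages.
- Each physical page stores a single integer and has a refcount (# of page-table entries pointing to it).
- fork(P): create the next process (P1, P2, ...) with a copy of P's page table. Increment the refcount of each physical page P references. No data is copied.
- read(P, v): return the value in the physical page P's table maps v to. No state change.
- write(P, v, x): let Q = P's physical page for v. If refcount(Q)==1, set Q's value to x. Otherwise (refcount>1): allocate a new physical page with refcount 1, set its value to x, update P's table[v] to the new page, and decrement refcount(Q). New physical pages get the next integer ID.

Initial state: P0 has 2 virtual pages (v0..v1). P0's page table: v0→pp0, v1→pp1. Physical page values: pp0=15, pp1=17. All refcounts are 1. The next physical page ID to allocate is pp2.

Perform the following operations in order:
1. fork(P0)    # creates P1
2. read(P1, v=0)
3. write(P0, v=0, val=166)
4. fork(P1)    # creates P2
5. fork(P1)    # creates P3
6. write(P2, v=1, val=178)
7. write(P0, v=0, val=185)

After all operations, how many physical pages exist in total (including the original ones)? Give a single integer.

Op 1: fork(P0) -> P1. 2 ppages; refcounts: pp0:2 pp1:2
Op 2: read(P1, v0) -> 15. No state change.
Op 3: write(P0, v0, 166). refcount(pp0)=2>1 -> COPY to pp2. 3 ppages; refcounts: pp0:1 pp1:2 pp2:1
Op 4: fork(P1) -> P2. 3 ppages; refcounts: pp0:2 pp1:3 pp2:1
Op 5: fork(P1) -> P3. 3 ppages; refcounts: pp0:3 pp1:4 pp2:1
Op 6: write(P2, v1, 178). refcount(pp1)=4>1 -> COPY to pp3. 4 ppages; refcounts: pp0:3 pp1:3 pp2:1 pp3:1
Op 7: write(P0, v0, 185). refcount(pp2)=1 -> write in place. 4 ppages; refcounts: pp0:3 pp1:3 pp2:1 pp3:1

Answer: 4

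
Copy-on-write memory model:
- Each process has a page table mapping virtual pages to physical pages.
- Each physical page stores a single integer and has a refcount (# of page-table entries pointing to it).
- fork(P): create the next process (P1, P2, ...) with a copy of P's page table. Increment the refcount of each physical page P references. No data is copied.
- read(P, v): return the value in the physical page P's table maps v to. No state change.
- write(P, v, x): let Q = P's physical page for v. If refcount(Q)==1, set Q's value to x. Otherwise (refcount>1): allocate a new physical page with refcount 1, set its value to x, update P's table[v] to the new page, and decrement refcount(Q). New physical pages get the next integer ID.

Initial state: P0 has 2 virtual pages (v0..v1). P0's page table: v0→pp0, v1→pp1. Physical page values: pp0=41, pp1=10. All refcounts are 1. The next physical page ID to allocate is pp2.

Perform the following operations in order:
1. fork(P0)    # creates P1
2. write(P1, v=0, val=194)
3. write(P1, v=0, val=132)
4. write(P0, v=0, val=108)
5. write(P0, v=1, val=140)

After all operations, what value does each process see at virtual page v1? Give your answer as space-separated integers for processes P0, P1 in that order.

Op 1: fork(P0) -> P1. 2 ppages; refcounts: pp0:2 pp1:2
Op 2: write(P1, v0, 194). refcount(pp0)=2>1 -> COPY to pp2. 3 ppages; refcounts: pp0:1 pp1:2 pp2:1
Op 3: write(P1, v0, 132). refcount(pp2)=1 -> write in place. 3 ppages; refcounts: pp0:1 pp1:2 pp2:1
Op 4: write(P0, v0, 108). refcount(pp0)=1 -> write in place. 3 ppages; refcounts: pp0:1 pp1:2 pp2:1
Op 5: write(P0, v1, 140). refcount(pp1)=2>1 -> COPY to pp3. 4 ppages; refcounts: pp0:1 pp1:1 pp2:1 pp3:1
P0: v1 -> pp3 = 140
P1: v1 -> pp1 = 10

Answer: 140 10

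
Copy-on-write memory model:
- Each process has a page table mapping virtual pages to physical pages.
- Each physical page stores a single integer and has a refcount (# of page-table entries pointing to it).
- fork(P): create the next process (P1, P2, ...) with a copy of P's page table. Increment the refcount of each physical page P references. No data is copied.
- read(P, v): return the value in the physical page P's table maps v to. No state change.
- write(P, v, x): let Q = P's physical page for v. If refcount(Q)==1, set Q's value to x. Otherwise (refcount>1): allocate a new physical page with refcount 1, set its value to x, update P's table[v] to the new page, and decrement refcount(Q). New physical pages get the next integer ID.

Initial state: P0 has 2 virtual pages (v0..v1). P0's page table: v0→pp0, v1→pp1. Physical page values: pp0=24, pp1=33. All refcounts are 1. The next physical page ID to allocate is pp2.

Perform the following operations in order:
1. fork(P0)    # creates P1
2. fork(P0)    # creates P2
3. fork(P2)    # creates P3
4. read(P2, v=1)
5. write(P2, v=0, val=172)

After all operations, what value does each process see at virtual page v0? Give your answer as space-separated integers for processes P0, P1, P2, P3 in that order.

Op 1: fork(P0) -> P1. 2 ppages; refcounts: pp0:2 pp1:2
Op 2: fork(P0) -> P2. 2 ppages; refcounts: pp0:3 pp1:3
Op 3: fork(P2) -> P3. 2 ppages; refcounts: pp0:4 pp1:4
Op 4: read(P2, v1) -> 33. No state change.
Op 5: write(P2, v0, 172). refcount(pp0)=4>1 -> COPY to pp2. 3 ppages; refcounts: pp0:3 pp1:4 pp2:1
P0: v0 -> pp0 = 24
P1: v0 -> pp0 = 24
P2: v0 -> pp2 = 172
P3: v0 -> pp0 = 24

Answer: 24 24 172 24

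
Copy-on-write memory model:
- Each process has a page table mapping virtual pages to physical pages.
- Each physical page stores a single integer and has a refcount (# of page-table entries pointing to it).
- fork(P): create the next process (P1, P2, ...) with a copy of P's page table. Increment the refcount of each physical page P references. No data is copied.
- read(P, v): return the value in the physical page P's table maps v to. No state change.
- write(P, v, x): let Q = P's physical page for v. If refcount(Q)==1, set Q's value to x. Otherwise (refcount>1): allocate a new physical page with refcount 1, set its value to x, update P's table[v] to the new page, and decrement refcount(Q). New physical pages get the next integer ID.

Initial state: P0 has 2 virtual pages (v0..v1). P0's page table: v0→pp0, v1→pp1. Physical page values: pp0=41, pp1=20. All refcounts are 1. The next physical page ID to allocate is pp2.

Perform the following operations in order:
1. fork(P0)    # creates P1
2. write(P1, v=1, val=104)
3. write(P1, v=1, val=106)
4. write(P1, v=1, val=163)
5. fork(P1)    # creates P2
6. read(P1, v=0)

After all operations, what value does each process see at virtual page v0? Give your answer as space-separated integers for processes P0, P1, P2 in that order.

Op 1: fork(P0) -> P1. 2 ppages; refcounts: pp0:2 pp1:2
Op 2: write(P1, v1, 104). refcount(pp1)=2>1 -> COPY to pp2. 3 ppages; refcounts: pp0:2 pp1:1 pp2:1
Op 3: write(P1, v1, 106). refcount(pp2)=1 -> write in place. 3 ppages; refcounts: pp0:2 pp1:1 pp2:1
Op 4: write(P1, v1, 163). refcount(pp2)=1 -> write in place. 3 ppages; refcounts: pp0:2 pp1:1 pp2:1
Op 5: fork(P1) -> P2. 3 ppages; refcounts: pp0:3 pp1:1 pp2:2
Op 6: read(P1, v0) -> 41. No state change.
P0: v0 -> pp0 = 41
P1: v0 -> pp0 = 41
P2: v0 -> pp0 = 41

Answer: 41 41 41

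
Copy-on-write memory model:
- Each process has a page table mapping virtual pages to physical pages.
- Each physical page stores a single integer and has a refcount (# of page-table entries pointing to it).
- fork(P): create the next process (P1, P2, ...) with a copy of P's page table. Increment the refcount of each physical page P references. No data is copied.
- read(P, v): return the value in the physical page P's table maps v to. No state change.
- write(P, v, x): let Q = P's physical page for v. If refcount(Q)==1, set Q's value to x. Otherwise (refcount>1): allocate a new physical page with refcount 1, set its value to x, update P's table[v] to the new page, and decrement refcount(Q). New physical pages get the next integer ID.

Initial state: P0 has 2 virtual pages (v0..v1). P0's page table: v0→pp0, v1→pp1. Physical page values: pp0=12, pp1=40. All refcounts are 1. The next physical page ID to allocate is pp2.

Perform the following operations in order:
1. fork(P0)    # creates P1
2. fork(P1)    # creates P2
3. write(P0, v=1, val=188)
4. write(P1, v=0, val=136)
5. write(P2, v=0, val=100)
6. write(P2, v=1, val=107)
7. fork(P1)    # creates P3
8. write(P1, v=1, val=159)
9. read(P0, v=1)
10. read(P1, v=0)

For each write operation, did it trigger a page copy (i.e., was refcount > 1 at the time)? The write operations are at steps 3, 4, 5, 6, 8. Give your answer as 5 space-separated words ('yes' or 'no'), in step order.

Op 1: fork(P0) -> P1. 2 ppages; refcounts: pp0:2 pp1:2
Op 2: fork(P1) -> P2. 2 ppages; refcounts: pp0:3 pp1:3
Op 3: write(P0, v1, 188). refcount(pp1)=3>1 -> COPY to pp2. 3 ppages; refcounts: pp0:3 pp1:2 pp2:1
Op 4: write(P1, v0, 136). refcount(pp0)=3>1 -> COPY to pp3. 4 ppages; refcounts: pp0:2 pp1:2 pp2:1 pp3:1
Op 5: write(P2, v0, 100). refcount(pp0)=2>1 -> COPY to pp4. 5 ppages; refcounts: pp0:1 pp1:2 pp2:1 pp3:1 pp4:1
Op 6: write(P2, v1, 107). refcount(pp1)=2>1 -> COPY to pp5. 6 ppages; refcounts: pp0:1 pp1:1 pp2:1 pp3:1 pp4:1 pp5:1
Op 7: fork(P1) -> P3. 6 ppages; refcounts: pp0:1 pp1:2 pp2:1 pp3:2 pp4:1 pp5:1
Op 8: write(P1, v1, 159). refcount(pp1)=2>1 -> COPY to pp6. 7 ppages; refcounts: pp0:1 pp1:1 pp2:1 pp3:2 pp4:1 pp5:1 pp6:1
Op 9: read(P0, v1) -> 188. No state change.
Op 10: read(P1, v0) -> 136. No state change.

yes yes yes yes yes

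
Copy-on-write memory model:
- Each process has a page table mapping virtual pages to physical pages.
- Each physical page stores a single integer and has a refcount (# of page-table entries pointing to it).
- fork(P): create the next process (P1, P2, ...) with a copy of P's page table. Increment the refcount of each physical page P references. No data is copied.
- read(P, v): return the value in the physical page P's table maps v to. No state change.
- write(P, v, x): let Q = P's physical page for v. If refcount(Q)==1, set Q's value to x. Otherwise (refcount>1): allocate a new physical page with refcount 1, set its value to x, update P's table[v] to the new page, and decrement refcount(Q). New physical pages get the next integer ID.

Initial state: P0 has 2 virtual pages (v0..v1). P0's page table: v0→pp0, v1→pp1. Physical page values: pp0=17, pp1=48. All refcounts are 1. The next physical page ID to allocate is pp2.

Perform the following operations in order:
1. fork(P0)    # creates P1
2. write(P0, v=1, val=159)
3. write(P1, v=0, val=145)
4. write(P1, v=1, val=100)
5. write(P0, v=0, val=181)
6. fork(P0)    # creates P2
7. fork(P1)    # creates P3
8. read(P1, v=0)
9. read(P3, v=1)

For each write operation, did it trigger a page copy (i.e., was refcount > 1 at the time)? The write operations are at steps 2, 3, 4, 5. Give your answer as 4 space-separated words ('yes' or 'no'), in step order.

Op 1: fork(P0) -> P1. 2 ppages; refcounts: pp0:2 pp1:2
Op 2: write(P0, v1, 159). refcount(pp1)=2>1 -> COPY to pp2. 3 ppages; refcounts: pp0:2 pp1:1 pp2:1
Op 3: write(P1, v0, 145). refcount(pp0)=2>1 -> COPY to pp3. 4 ppages; refcounts: pp0:1 pp1:1 pp2:1 pp3:1
Op 4: write(P1, v1, 100). refcount(pp1)=1 -> write in place. 4 ppages; refcounts: pp0:1 pp1:1 pp2:1 pp3:1
Op 5: write(P0, v0, 181). refcount(pp0)=1 -> write in place. 4 ppages; refcounts: pp0:1 pp1:1 pp2:1 pp3:1
Op 6: fork(P0) -> P2. 4 ppages; refcounts: pp0:2 pp1:1 pp2:2 pp3:1
Op 7: fork(P1) -> P3. 4 ppages; refcounts: pp0:2 pp1:2 pp2:2 pp3:2
Op 8: read(P1, v0) -> 145. No state change.
Op 9: read(P3, v1) -> 100. No state change.

yes yes no no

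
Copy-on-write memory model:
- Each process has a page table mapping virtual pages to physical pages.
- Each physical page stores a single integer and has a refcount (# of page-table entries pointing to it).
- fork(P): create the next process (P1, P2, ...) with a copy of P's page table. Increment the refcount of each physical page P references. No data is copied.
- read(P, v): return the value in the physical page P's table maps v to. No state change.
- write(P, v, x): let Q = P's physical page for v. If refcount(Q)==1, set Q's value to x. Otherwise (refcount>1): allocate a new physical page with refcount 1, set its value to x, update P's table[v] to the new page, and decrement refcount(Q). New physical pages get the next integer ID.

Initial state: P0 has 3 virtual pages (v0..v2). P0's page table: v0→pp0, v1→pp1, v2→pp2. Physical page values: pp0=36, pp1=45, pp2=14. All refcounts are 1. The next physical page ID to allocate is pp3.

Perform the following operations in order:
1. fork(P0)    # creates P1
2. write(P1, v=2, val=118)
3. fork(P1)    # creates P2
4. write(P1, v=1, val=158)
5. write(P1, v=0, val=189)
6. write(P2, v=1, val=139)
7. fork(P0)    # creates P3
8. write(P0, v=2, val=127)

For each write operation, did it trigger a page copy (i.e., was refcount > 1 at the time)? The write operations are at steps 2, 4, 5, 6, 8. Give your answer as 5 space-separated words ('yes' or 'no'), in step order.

Op 1: fork(P0) -> P1. 3 ppages; refcounts: pp0:2 pp1:2 pp2:2
Op 2: write(P1, v2, 118). refcount(pp2)=2>1 -> COPY to pp3. 4 ppages; refcounts: pp0:2 pp1:2 pp2:1 pp3:1
Op 3: fork(P1) -> P2. 4 ppages; refcounts: pp0:3 pp1:3 pp2:1 pp3:2
Op 4: write(P1, v1, 158). refcount(pp1)=3>1 -> COPY to pp4. 5 ppages; refcounts: pp0:3 pp1:2 pp2:1 pp3:2 pp4:1
Op 5: write(P1, v0, 189). refcount(pp0)=3>1 -> COPY to pp5. 6 ppages; refcounts: pp0:2 pp1:2 pp2:1 pp3:2 pp4:1 pp5:1
Op 6: write(P2, v1, 139). refcount(pp1)=2>1 -> COPY to pp6. 7 ppages; refcounts: pp0:2 pp1:1 pp2:1 pp3:2 pp4:1 pp5:1 pp6:1
Op 7: fork(P0) -> P3. 7 ppages; refcounts: pp0:3 pp1:2 pp2:2 pp3:2 pp4:1 pp5:1 pp6:1
Op 8: write(P0, v2, 127). refcount(pp2)=2>1 -> COPY to pp7. 8 ppages; refcounts: pp0:3 pp1:2 pp2:1 pp3:2 pp4:1 pp5:1 pp6:1 pp7:1

yes yes yes yes yes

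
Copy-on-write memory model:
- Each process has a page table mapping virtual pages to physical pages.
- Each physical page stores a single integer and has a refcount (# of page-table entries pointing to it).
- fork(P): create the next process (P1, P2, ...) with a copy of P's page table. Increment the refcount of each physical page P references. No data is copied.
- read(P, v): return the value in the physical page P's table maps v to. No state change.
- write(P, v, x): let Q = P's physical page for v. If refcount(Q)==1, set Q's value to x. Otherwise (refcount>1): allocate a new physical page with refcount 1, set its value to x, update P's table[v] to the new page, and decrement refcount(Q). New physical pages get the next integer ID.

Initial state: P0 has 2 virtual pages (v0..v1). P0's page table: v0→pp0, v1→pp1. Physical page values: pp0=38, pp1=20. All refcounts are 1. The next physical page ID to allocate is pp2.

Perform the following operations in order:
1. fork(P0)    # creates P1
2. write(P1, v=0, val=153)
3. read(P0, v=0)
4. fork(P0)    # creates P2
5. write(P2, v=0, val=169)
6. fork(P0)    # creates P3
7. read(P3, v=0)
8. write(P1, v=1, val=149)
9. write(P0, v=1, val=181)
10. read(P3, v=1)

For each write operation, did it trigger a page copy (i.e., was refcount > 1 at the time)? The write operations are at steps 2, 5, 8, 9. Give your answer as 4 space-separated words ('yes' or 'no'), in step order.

Op 1: fork(P0) -> P1. 2 ppages; refcounts: pp0:2 pp1:2
Op 2: write(P1, v0, 153). refcount(pp0)=2>1 -> COPY to pp2. 3 ppages; refcounts: pp0:1 pp1:2 pp2:1
Op 3: read(P0, v0) -> 38. No state change.
Op 4: fork(P0) -> P2. 3 ppages; refcounts: pp0:2 pp1:3 pp2:1
Op 5: write(P2, v0, 169). refcount(pp0)=2>1 -> COPY to pp3. 4 ppages; refcounts: pp0:1 pp1:3 pp2:1 pp3:1
Op 6: fork(P0) -> P3. 4 ppages; refcounts: pp0:2 pp1:4 pp2:1 pp3:1
Op 7: read(P3, v0) -> 38. No state change.
Op 8: write(P1, v1, 149). refcount(pp1)=4>1 -> COPY to pp4. 5 ppages; refcounts: pp0:2 pp1:3 pp2:1 pp3:1 pp4:1
Op 9: write(P0, v1, 181). refcount(pp1)=3>1 -> COPY to pp5. 6 ppages; refcounts: pp0:2 pp1:2 pp2:1 pp3:1 pp4:1 pp5:1
Op 10: read(P3, v1) -> 20. No state change.

yes yes yes yes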